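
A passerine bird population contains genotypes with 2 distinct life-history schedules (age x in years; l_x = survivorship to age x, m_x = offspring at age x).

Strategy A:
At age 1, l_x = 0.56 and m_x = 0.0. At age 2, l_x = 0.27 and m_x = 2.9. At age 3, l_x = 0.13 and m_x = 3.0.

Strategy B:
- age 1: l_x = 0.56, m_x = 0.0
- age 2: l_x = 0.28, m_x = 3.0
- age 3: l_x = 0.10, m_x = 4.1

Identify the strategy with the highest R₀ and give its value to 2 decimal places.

Strategy A: R₀ = 0.56×0.0 + 0.27×2.9 + 0.13×3.0 = 1.1730
Strategy B: R₀ = 0.56×0.0 + 0.28×3.0 + 0.10×4.1 = 1.2500
Highest R₀: strategy B with 1.2500.

1.25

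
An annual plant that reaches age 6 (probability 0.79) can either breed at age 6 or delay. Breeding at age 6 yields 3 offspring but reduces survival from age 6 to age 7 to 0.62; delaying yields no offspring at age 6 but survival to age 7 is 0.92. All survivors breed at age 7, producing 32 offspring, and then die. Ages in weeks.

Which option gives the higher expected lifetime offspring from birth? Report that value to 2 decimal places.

23.26

breed at age 6: R₀ = 0.79 × (3 + 0.62 × 32) = 0.79 × 22.8400 = 18.0436
delay to age 7: R₀ = 0.79 × (0.92 × 32) = 0.79 × 29.4400 = 23.2576
Higher: delay to age 7 (23.2576).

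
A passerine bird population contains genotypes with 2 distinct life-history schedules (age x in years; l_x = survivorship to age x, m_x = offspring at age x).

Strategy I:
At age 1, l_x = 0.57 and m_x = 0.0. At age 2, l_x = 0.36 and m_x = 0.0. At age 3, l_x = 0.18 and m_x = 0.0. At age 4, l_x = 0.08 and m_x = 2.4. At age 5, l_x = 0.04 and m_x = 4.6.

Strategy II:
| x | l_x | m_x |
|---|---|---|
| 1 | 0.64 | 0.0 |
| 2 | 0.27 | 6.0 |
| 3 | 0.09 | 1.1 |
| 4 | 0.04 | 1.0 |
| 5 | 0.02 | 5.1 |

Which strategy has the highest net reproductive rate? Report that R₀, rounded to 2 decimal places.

Strategy I: R₀ = 0.57×0.0 + 0.36×0.0 + 0.18×0.0 + 0.08×2.4 + 0.04×4.6 = 0.3760
Strategy II: R₀ = 0.64×0.0 + 0.27×6.0 + 0.09×1.1 + 0.04×1.0 + 0.02×5.1 = 1.8610
Highest R₀: strategy II with 1.8610.

1.86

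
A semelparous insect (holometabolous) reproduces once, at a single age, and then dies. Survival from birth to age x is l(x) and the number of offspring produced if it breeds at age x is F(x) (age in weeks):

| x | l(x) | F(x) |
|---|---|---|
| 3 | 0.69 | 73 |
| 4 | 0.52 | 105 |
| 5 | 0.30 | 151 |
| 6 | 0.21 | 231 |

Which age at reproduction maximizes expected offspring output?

Expected offspring if breeding at age x = l(x) × F(x):
  age 3: 0.69 × 73 = 50.370
  age 4: 0.52 × 105 = 54.600
  age 5: 0.30 × 151 = 45.300
  age 6: 0.21 × 231 = 48.510
Maximum at age 4 (54.600).

4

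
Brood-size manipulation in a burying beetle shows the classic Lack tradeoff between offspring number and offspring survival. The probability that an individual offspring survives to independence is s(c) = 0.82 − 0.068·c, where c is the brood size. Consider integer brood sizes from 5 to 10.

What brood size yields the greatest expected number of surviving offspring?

Expected surviving offspring = c × s(c):
  c=5: 5 × 0.480 = 2.400
  c=6: 6 × 0.412 = 2.472
  c=7: 7 × 0.344 = 2.408
  c=8: 8 × 0.276 = 2.208
  c=9: 9 × 0.208 = 1.872
  c=10: 10 × 0.140 = 1.400
Maximum at c = 6 (2.472 surviving offspring).

6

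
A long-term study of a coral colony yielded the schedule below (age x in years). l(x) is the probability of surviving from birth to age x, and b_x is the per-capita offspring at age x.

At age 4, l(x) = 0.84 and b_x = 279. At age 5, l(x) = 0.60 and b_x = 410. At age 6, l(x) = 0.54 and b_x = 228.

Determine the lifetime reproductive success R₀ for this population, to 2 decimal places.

603.48

R₀ = Σ l(x) b_x:
  age 4: 0.84 × 279 = 234.3600
  age 5: 0.60 × 410 = 246.0000
  age 6: 0.54 × 228 = 123.1200
R₀ = 234.3600 + 246.0000 + 123.1200 = 603.4800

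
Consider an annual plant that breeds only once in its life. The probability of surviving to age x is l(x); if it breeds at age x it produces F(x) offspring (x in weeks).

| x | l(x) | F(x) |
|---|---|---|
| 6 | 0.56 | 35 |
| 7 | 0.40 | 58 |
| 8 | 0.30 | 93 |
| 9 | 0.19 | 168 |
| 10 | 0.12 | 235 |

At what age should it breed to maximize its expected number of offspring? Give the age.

9

Expected offspring if breeding at age x = l(x) × F(x):
  age 6: 0.56 × 35 = 19.600
  age 7: 0.40 × 58 = 23.200
  age 8: 0.30 × 93 = 27.900
  age 9: 0.19 × 168 = 31.920
  age 10: 0.12 × 235 = 28.200
Maximum at age 9 (31.920).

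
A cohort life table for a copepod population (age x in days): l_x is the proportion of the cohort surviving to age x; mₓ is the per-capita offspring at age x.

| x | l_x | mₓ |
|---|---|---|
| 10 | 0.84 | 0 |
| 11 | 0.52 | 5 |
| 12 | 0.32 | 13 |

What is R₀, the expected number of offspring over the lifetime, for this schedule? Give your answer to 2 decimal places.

R₀ = Σ l_x mₓ:
  age 10: 0.84 × 0 = 0.0000
  age 11: 0.52 × 5 = 2.6000
  age 12: 0.32 × 13 = 4.1600
R₀ = 0.0000 + 2.6000 + 4.1600 = 6.7600

6.76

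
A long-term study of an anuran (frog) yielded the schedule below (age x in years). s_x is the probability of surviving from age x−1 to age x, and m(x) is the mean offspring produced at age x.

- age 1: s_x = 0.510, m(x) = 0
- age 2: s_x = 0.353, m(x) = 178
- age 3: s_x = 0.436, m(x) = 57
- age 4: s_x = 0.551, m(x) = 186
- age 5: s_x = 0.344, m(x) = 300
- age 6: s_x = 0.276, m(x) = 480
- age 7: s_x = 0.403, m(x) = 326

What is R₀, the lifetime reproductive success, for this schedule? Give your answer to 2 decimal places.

51.54

Survivorship from birth: l_x = s_1·s_2·…·s_x.
  l_1 = 0.51000
  l_2 = 0.18003
  l_3 = 0.07849
  l_4 = 0.04325
  l_5 = 0.01488
  l_6 = 0.00411
  l_7 = 0.00165
R₀ = Σ l_x m(x):
  age 1: 0.51000 × 0 = 0.0000
  age 2: 0.18003 × 178 = 32.0453
  age 3: 0.07849 × 57 = 4.4739
  age 4: 0.04325 × 186 = 8.0445
  age 5: 0.01488 × 300 = 4.4640
  age 6: 0.00411 × 480 = 1.9728
  age 7: 0.00165 × 326 = 0.5379
R₀ = 0.0000 + 32.0453 + 4.4739 + 8.0445 + 4.4640 + 1.9728 + 0.5379 = 51.5385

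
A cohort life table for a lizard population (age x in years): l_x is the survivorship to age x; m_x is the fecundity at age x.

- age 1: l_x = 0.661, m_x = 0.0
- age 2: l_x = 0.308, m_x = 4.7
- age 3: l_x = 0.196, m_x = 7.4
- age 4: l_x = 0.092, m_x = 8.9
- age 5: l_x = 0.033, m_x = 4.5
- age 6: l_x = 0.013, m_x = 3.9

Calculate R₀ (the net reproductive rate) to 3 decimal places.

R₀ = Σ l_x m_x:
  age 1: 0.661 × 0.0 = 0.0000
  age 2: 0.308 × 4.7 = 1.4476
  age 3: 0.196 × 7.4 = 1.4504
  age 4: 0.092 × 8.9 = 0.8188
  age 5: 0.033 × 4.5 = 0.1485
  age 6: 0.013 × 3.9 = 0.0507
R₀ = 0.0000 + 1.4476 + 1.4504 + 0.8188 + 0.1485 + 0.0507 = 3.9160

3.916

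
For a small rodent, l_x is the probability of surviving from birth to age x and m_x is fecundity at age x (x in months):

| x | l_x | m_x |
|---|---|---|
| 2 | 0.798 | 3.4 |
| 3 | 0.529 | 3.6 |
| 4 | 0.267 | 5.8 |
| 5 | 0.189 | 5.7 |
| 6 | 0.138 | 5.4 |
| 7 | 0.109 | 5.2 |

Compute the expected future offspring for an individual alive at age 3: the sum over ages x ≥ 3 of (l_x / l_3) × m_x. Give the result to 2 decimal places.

l_3 = 0.529. Conditional survival from age 3 to x is l_x / l_3.
  x=3: (0.529/0.529) × 3.6 = 3.6000
  x=4: (0.267/0.529) × 5.8 = 2.9274
  x=5: (0.189/0.529) × 5.7 = 2.0365
  x=6: (0.138/0.529) × 5.4 = 1.4087
  x=7: (0.109/0.529) × 5.2 = 1.0715
Sum = 3.6000 + 2.9274 + 2.0365 + 1.4087 + 1.0715 = 11.0440

11.04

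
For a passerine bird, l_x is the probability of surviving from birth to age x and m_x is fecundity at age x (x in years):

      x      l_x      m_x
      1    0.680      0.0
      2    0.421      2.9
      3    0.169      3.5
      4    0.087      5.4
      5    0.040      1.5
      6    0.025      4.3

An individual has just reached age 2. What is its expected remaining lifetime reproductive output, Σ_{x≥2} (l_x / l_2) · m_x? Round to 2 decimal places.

l_2 = 0.421. Conditional survival from age 2 to x is l_x / l_2.
  x=2: (0.421/0.421) × 2.9 = 2.9000
  x=3: (0.169/0.421) × 3.5 = 1.4050
  x=4: (0.087/0.421) × 5.4 = 1.1159
  x=5: (0.040/0.421) × 1.5 = 0.1425
  x=6: (0.025/0.421) × 4.3 = 0.2553
Sum = 2.9000 + 1.4050 + 1.1159 + 0.1425 + 0.2553 = 5.8188

5.82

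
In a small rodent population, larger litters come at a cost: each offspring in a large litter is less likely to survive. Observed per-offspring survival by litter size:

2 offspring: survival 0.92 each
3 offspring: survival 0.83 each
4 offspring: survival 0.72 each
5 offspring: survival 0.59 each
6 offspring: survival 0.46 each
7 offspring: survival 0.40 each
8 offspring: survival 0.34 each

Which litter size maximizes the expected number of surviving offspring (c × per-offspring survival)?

Expected surviving offspring = c × s(c):
  c=2: 2 × 0.92 = 1.840
  c=3: 3 × 0.83 = 2.490
  c=4: 4 × 0.72 = 2.880
  c=5: 5 × 0.59 = 2.950
  c=6: 6 × 0.46 = 2.760
  c=7: 7 × 0.40 = 2.800
  c=8: 8 × 0.34 = 2.720
Maximum at c = 5 (2.950 surviving offspring).

5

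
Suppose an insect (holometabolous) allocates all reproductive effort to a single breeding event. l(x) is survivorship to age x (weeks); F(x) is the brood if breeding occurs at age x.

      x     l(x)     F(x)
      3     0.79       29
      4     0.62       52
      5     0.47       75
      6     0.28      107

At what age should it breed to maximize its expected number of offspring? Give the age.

5

Expected offspring if breeding at age x = l(x) × F(x):
  age 3: 0.79 × 29 = 22.910
  age 4: 0.62 × 52 = 32.240
  age 5: 0.47 × 75 = 35.250
  age 6: 0.28 × 107 = 29.960
Maximum at age 5 (35.250).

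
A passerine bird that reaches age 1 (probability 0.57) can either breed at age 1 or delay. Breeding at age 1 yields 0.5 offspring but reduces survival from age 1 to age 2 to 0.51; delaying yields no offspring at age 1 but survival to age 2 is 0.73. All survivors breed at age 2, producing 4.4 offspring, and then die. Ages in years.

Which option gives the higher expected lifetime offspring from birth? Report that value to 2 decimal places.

breed at age 1: R₀ = 0.57 × (0.5 + 0.51 × 4.4) = 0.57 × 2.7440 = 1.5641
delay to age 2: R₀ = 0.57 × (0.73 × 4.4) = 0.57 × 3.2120 = 1.8308
Higher: delay to age 2 (1.8308).

1.83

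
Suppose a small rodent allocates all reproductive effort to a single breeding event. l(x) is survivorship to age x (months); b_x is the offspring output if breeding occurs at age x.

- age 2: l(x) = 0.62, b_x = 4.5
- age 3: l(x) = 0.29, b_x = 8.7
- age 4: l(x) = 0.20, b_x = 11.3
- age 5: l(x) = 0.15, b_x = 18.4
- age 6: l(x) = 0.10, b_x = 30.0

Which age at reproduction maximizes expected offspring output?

Expected offspring if breeding at age x = l(x) × b_x:
  age 2: 0.62 × 4.5 = 2.790
  age 3: 0.29 × 8.7 = 2.523
  age 4: 0.20 × 11.3 = 2.260
  age 5: 0.15 × 18.4 = 2.760
  age 6: 0.10 × 30.0 = 3.000
Maximum at age 6 (3.000).

6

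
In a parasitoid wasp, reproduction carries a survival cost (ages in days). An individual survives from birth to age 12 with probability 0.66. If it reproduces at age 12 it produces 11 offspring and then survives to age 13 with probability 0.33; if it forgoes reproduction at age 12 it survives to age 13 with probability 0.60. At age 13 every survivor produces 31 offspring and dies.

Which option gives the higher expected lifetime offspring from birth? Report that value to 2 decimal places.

breed at age 12: R₀ = 0.66 × (11 + 0.33 × 31) = 0.66 × 21.2300 = 14.0118
delay to age 13: R₀ = 0.66 × (0.60 × 31) = 0.66 × 18.6000 = 12.2760
Higher: breed at age 12 (14.0118).

14.01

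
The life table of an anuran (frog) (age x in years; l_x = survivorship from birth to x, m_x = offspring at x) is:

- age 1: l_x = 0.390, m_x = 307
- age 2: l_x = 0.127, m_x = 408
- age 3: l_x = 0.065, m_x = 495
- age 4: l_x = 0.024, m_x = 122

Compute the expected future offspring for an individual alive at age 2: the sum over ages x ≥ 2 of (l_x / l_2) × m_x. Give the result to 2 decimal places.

l_2 = 0.127. Conditional survival from age 2 to x is l_x / l_2.
  x=2: (0.127/0.127) × 408 = 408.0000
  x=3: (0.065/0.127) × 495 = 253.3465
  x=4: (0.024/0.127) × 122 = 23.0551
Sum = 408.0000 + 253.3465 + 23.0551 = 684.4016

684.40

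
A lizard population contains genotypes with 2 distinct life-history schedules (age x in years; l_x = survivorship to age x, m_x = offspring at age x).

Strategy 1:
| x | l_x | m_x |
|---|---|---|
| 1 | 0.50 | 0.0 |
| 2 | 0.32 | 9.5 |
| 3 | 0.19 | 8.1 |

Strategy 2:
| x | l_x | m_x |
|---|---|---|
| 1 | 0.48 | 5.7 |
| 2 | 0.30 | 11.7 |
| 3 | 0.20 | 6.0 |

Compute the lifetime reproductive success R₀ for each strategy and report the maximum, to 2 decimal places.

Strategy 1: R₀ = 0.50×0.0 + 0.32×9.5 + 0.19×8.1 = 4.5790
Strategy 2: R₀ = 0.48×5.7 + 0.30×11.7 + 0.20×6.0 = 7.4460
Highest R₀: strategy 2 with 7.4460.

7.45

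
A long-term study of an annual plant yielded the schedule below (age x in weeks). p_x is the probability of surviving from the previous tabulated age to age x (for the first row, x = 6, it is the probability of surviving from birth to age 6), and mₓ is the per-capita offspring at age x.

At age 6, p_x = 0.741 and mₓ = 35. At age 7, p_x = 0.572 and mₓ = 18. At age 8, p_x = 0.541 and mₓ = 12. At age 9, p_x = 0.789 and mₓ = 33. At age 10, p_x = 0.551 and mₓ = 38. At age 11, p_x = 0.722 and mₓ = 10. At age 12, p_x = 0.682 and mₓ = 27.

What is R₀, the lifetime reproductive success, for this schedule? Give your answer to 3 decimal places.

48.120

Survivorship from birth: l_x = p_6·p_7·…·p_x.
  l_6 = 0.74100
  l_7 = 0.42385
  l_8 = 0.22930
  l_9 = 0.18092
  l_10 = 0.09969
  l_11 = 0.07197
  l_12 = 0.04909
R₀ = Σ l_x mₓ:
  age 6: 0.74100 × 35 = 25.9350
  age 7: 0.42385 × 18 = 7.6293
  age 8: 0.22930 × 12 = 2.7516
  age 9: 0.18092 × 33 = 5.9704
  age 10: 0.09969 × 38 = 3.7882
  age 11: 0.07197 × 10 = 0.7197
  age 12: 0.04909 × 27 = 1.3254
R₀ = 25.9350 + 7.6293 + 2.7516 + 5.9704 + 3.7882 + 0.7197 + 1.3254 = 48.1196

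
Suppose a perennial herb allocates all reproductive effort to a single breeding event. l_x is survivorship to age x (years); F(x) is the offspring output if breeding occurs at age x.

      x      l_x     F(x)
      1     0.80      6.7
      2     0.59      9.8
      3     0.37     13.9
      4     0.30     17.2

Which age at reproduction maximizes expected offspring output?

2

Expected offspring if breeding at age x = l_x × F(x):
  age 1: 0.80 × 6.7 = 5.360
  age 2: 0.59 × 9.8 = 5.782
  age 3: 0.37 × 13.9 = 5.143
  age 4: 0.30 × 17.2 = 5.160
Maximum at age 2 (5.782).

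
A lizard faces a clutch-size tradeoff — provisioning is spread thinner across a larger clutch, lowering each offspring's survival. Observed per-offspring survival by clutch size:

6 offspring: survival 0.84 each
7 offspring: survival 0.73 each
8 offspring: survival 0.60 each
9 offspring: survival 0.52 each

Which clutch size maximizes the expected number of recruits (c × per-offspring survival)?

Expected recruits = c × s(c):
  c=6: 6 × 0.84 = 5.040
  c=7: 7 × 0.73 = 5.110
  c=8: 8 × 0.60 = 4.800
  c=9: 9 × 0.52 = 4.680
Maximum at c = 7 (5.110 recruits).

7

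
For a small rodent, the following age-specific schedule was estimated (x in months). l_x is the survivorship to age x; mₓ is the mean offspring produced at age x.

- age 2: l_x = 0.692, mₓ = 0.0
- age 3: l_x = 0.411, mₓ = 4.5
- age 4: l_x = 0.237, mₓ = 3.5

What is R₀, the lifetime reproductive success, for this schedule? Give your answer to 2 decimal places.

R₀ = Σ l_x mₓ:
  age 2: 0.692 × 0.0 = 0.0000
  age 3: 0.411 × 4.5 = 1.8495
  age 4: 0.237 × 3.5 = 0.8295
R₀ = 0.0000 + 1.8495 + 0.8295 = 2.6790

2.68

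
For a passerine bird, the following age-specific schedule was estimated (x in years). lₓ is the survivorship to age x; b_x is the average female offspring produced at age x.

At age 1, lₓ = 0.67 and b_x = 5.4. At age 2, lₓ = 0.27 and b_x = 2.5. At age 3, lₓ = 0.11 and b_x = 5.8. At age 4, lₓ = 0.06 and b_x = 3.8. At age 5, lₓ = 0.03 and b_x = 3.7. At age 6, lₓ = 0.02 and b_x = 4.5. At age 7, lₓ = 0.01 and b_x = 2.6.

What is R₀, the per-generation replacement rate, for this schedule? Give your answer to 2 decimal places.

5.39

R₀ = Σ lₓ b_x:
  age 1: 0.67 × 5.4 = 3.6180
  age 2: 0.27 × 2.5 = 0.6750
  age 3: 0.11 × 5.8 = 0.6380
  age 4: 0.06 × 3.8 = 0.2280
  age 5: 0.03 × 3.7 = 0.1110
  age 6: 0.02 × 4.5 = 0.0900
  age 7: 0.01 × 2.6 = 0.0260
R₀ = 3.6180 + 0.6750 + 0.6380 + 0.2280 + 0.1110 + 0.0900 + 0.0260 = 5.3860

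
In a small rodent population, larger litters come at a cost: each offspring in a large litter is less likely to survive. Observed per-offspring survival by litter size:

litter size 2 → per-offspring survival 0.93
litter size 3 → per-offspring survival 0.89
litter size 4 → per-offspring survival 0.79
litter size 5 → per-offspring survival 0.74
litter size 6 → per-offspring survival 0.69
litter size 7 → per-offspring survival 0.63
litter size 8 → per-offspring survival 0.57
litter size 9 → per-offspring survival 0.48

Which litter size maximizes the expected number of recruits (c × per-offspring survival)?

Expected recruits = c × s(c):
  c=2: 2 × 0.93 = 1.860
  c=3: 3 × 0.89 = 2.670
  c=4: 4 × 0.79 = 3.160
  c=5: 5 × 0.74 = 3.700
  c=6: 6 × 0.69 = 4.140
  c=7: 7 × 0.63 = 4.410
  c=8: 8 × 0.57 = 4.560
  c=9: 9 × 0.48 = 4.320
Maximum at c = 8 (4.560 recruits).

8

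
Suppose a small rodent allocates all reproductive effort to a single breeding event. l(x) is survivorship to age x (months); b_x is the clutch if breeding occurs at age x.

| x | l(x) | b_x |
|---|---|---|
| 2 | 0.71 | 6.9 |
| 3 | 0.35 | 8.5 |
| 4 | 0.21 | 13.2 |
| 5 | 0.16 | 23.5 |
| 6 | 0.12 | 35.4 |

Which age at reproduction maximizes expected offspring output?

Expected offspring if breeding at age x = l(x) × b_x:
  age 2: 0.71 × 6.9 = 4.899
  age 3: 0.35 × 8.5 = 2.975
  age 4: 0.21 × 13.2 = 2.772
  age 5: 0.16 × 23.5 = 3.760
  age 6: 0.12 × 35.4 = 4.248
Maximum at age 2 (4.899).

2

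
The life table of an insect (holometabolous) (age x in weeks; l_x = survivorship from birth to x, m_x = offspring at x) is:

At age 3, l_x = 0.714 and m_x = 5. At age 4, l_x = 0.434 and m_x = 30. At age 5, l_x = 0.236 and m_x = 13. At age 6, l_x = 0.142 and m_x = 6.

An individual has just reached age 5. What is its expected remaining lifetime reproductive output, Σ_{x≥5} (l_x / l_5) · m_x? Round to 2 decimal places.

l_5 = 0.236. Conditional survival from age 5 to x is l_x / l_5.
  x=5: (0.236/0.236) × 13 = 13.0000
  x=6: (0.142/0.236) × 6 = 3.6102
Sum = 13.0000 + 3.6102 = 16.6102

16.61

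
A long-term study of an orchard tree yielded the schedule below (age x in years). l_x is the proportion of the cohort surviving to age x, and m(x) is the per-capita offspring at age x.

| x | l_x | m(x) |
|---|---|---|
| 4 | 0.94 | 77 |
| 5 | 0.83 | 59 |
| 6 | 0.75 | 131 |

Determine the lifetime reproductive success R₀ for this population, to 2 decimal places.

219.60

R₀ = Σ l_x m(x):
  age 4: 0.94 × 77 = 72.3800
  age 5: 0.83 × 59 = 48.9700
  age 6: 0.75 × 131 = 98.2500
R₀ = 72.3800 + 48.9700 + 98.2500 = 219.6000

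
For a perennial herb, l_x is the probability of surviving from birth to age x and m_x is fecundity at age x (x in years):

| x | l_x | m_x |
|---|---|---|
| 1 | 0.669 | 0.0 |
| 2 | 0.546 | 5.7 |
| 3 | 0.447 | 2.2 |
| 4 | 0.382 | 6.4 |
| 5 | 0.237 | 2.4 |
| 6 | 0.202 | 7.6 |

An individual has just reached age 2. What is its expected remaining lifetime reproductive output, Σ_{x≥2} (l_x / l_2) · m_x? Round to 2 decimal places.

l_2 = 0.546. Conditional survival from age 2 to x is l_x / l_2.
  x=2: (0.546/0.546) × 5.7 = 5.7000
  x=3: (0.447/0.546) × 2.2 = 1.8011
  x=4: (0.382/0.546) × 6.4 = 4.4777
  x=5: (0.237/0.546) × 2.4 = 1.0418
  x=6: (0.202/0.546) × 7.6 = 2.8117
Sum = 5.7000 + 1.8011 + 4.4777 + 1.0418 + 2.8117 = 15.8322

15.83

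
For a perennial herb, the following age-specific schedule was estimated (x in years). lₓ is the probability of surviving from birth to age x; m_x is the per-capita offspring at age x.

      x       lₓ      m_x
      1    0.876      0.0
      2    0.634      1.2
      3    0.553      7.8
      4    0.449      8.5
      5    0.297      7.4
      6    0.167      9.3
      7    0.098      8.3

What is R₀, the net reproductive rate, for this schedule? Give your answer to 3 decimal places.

13.455

R₀ = Σ lₓ m_x:
  age 1: 0.876 × 0.0 = 0.0000
  age 2: 0.634 × 1.2 = 0.7608
  age 3: 0.553 × 7.8 = 4.3134
  age 4: 0.449 × 8.5 = 3.8165
  age 5: 0.297 × 7.4 = 2.1978
  age 6: 0.167 × 9.3 = 1.5531
  age 7: 0.098 × 8.3 = 0.8134
R₀ = 0.0000 + 0.7608 + 4.3134 + 3.8165 + 2.1978 + 1.5531 + 0.8134 = 13.4550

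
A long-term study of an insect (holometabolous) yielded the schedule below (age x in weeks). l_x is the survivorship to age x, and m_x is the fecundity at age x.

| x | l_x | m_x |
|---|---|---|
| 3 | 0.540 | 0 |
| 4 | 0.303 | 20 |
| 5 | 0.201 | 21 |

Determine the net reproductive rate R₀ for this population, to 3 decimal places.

10.281

R₀ = Σ l_x m_x:
  age 3: 0.540 × 0 = 0.0000
  age 4: 0.303 × 20 = 6.0600
  age 5: 0.201 × 21 = 4.2210
R₀ = 0.0000 + 6.0600 + 4.2210 = 10.2810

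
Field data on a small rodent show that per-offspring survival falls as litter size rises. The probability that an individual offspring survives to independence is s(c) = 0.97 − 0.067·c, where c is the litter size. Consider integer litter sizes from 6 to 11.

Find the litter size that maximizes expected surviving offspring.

Expected surviving offspring = c × s(c):
  c=6: 6 × 0.568 = 3.408
  c=7: 7 × 0.501 = 3.507
  c=8: 8 × 0.434 = 3.472
  c=9: 9 × 0.367 = 3.303
  c=10: 10 × 0.300 = 3.000
  c=11: 11 × 0.233 = 2.563
Maximum at c = 7 (3.507 surviving offspring).

7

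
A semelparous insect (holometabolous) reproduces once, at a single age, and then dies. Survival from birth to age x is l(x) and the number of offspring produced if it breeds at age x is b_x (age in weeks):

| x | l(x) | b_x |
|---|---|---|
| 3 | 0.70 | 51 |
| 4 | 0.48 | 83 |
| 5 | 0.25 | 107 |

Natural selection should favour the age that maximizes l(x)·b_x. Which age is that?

Expected offspring if breeding at age x = l(x) × b_x:
  age 3: 0.70 × 51 = 35.700
  age 4: 0.48 × 83 = 39.840
  age 5: 0.25 × 107 = 26.750
Maximum at age 4 (39.840).

4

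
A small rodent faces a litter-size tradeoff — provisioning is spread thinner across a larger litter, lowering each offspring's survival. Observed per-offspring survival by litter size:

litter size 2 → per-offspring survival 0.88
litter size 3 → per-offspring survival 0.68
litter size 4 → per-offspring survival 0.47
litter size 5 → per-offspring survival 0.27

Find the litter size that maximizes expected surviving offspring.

Expected surviving offspring = c × s(c):
  c=2: 2 × 0.88 = 1.760
  c=3: 3 × 0.68 = 2.040
  c=4: 4 × 0.47 = 1.880
  c=5: 5 × 0.27 = 1.350
Maximum at c = 3 (2.040 surviving offspring).

3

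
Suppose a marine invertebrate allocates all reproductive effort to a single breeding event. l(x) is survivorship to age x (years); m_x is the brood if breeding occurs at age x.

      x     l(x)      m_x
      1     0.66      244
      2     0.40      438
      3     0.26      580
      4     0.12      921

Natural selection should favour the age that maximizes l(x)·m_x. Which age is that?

2

Expected offspring if breeding at age x = l(x) × m_x:
  age 1: 0.66 × 244 = 161.040
  age 2: 0.40 × 438 = 175.200
  age 3: 0.26 × 580 = 150.800
  age 4: 0.12 × 921 = 110.520
Maximum at age 2 (175.200).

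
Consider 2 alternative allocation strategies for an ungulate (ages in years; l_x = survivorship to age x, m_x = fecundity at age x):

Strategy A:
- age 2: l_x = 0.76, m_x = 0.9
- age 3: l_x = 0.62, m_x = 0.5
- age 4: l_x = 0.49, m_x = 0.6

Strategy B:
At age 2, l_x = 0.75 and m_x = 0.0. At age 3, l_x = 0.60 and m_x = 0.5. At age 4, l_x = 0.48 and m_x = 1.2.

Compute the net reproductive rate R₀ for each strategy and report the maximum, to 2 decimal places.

1.29

Strategy A: R₀ = 0.76×0.9 + 0.62×0.5 + 0.49×0.6 = 1.2880
Strategy B: R₀ = 0.75×0.0 + 0.60×0.5 + 0.48×1.2 = 0.8760
Highest R₀: strategy A with 1.2880.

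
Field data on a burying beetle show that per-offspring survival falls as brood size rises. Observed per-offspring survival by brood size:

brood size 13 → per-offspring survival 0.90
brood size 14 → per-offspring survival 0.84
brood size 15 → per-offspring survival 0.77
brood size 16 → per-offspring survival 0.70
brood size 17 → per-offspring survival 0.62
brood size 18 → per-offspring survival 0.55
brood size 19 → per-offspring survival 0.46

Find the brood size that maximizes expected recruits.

14

Expected recruits = c × s(c):
  c=13: 13 × 0.90 = 11.700
  c=14: 14 × 0.84 = 11.760
  c=15: 15 × 0.77 = 11.550
  c=16: 16 × 0.70 = 11.200
  c=17: 17 × 0.62 = 10.540
  c=18: 18 × 0.55 = 9.900
  c=19: 19 × 0.46 = 8.740
Maximum at c = 14 (11.760 recruits).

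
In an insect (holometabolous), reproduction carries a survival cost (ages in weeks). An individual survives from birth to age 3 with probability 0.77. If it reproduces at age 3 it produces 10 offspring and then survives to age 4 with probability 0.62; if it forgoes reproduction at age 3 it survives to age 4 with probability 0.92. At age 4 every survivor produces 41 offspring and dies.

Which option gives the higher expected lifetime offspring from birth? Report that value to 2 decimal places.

breed at age 3: R₀ = 0.77 × (10 + 0.62 × 41) = 0.77 × 35.4200 = 27.2734
delay to age 4: R₀ = 0.77 × (0.92 × 41) = 0.77 × 37.7200 = 29.0444
Higher: delay to age 4 (29.0444).

29.04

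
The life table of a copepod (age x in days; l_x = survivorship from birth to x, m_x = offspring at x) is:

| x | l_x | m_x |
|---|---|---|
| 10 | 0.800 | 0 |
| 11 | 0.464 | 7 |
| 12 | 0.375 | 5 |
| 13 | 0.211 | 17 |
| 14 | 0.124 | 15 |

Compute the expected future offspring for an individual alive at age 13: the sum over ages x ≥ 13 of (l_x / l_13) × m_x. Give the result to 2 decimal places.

l_13 = 0.211. Conditional survival from age 13 to x is l_x / l_13.
  x=13: (0.211/0.211) × 17 = 17.0000
  x=14: (0.124/0.211) × 15 = 8.8152
Sum = 17.0000 + 8.8152 = 25.8152

25.82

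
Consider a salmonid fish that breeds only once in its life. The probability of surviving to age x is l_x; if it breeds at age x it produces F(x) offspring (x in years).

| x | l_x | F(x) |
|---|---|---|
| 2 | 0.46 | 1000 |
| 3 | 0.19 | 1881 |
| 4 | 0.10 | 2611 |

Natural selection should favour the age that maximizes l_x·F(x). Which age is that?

2

Expected offspring if breeding at age x = l_x × F(x):
  age 2: 0.46 × 1000 = 460.000
  age 3: 0.19 × 1881 = 357.390
  age 4: 0.10 × 2611 = 261.100
Maximum at age 2 (460.000).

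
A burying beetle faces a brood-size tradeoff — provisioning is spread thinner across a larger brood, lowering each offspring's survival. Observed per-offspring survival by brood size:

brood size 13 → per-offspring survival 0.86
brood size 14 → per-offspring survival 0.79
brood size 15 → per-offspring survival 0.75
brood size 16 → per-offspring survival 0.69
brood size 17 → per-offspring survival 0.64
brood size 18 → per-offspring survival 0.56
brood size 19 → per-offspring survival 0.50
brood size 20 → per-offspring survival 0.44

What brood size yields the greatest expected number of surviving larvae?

15

Expected surviving larvae = c × s(c):
  c=13: 13 × 0.86 = 11.180
  c=14: 14 × 0.79 = 11.060
  c=15: 15 × 0.75 = 11.250
  c=16: 16 × 0.69 = 11.040
  c=17: 17 × 0.64 = 10.880
  c=18: 18 × 0.56 = 10.080
  c=19: 19 × 0.50 = 9.500
  c=20: 20 × 0.44 = 8.800
Maximum at c = 15 (11.250 surviving larvae).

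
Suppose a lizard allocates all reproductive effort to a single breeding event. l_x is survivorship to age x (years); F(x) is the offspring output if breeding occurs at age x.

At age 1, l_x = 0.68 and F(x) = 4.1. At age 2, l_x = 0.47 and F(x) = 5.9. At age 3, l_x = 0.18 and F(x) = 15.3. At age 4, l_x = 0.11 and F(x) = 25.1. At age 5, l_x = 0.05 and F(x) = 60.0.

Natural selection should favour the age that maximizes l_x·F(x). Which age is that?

5

Expected offspring if breeding at age x = l_x × F(x):
  age 1: 0.68 × 4.1 = 2.788
  age 2: 0.47 × 5.9 = 2.773
  age 3: 0.18 × 15.3 = 2.754
  age 4: 0.11 × 25.1 = 2.761
  age 5: 0.05 × 60.0 = 3.000
Maximum at age 5 (3.000).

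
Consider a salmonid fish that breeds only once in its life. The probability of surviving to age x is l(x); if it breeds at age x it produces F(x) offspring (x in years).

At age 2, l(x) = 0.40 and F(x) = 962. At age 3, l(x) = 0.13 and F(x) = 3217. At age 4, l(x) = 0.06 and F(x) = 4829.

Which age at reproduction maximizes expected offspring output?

3

Expected offspring if breeding at age x = l(x) × F(x):
  age 2: 0.40 × 962 = 384.800
  age 3: 0.13 × 3217 = 418.210
  age 4: 0.06 × 4829 = 289.740
Maximum at age 3 (418.210).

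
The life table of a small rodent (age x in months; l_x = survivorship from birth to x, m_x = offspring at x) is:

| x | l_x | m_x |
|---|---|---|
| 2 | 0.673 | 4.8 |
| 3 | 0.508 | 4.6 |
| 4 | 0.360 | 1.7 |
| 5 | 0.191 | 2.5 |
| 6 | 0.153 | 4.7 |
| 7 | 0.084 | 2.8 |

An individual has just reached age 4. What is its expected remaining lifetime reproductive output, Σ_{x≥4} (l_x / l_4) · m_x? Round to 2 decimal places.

l_4 = 0.360. Conditional survival from age 4 to x is l_x / l_4.
  x=4: (0.360/0.360) × 1.7 = 1.7000
  x=5: (0.191/0.360) × 2.5 = 1.3264
  x=6: (0.153/0.360) × 4.7 = 1.9975
  x=7: (0.084/0.360) × 2.8 = 0.6533
Sum = 1.7000 + 1.3264 + 1.9975 + 0.6533 = 5.6772

5.68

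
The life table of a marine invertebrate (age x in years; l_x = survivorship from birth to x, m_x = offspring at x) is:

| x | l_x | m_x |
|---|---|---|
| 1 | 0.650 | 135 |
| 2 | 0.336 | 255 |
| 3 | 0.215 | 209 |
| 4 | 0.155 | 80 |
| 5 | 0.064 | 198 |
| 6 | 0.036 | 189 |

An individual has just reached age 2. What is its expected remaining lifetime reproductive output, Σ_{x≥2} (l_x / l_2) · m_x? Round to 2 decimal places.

483.60

l_2 = 0.336. Conditional survival from age 2 to x is l_x / l_2.
  x=2: (0.336/0.336) × 255 = 255.0000
  x=3: (0.215/0.336) × 209 = 133.7351
  x=4: (0.155/0.336) × 80 = 36.9048
  x=5: (0.064/0.336) × 198 = 37.7143
  x=6: (0.036/0.336) × 189 = 20.2500
Sum = 255.0000 + 133.7351 + 36.9048 + 37.7143 + 20.2500 = 483.6042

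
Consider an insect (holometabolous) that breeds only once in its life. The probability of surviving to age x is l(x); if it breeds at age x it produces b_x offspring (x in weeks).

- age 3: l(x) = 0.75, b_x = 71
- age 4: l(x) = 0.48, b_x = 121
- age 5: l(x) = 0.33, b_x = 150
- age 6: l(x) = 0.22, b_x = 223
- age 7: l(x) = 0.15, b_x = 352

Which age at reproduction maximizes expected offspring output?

Expected offspring if breeding at age x = l(x) × b_x:
  age 3: 0.75 × 71 = 53.250
  age 4: 0.48 × 121 = 58.080
  age 5: 0.33 × 150 = 49.500
  age 6: 0.22 × 223 = 49.060
  age 7: 0.15 × 352 = 52.800
Maximum at age 4 (58.080).

4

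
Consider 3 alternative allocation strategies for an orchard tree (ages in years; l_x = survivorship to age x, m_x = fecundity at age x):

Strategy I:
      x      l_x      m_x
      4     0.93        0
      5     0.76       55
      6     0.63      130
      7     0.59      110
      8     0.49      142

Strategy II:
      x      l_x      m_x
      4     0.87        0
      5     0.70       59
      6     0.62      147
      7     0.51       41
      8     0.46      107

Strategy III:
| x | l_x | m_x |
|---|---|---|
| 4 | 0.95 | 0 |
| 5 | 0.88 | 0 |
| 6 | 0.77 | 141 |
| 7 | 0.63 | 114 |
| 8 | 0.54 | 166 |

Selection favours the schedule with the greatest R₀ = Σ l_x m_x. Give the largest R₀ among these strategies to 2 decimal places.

270.03

Strategy I: R₀ = 0.93×0 + 0.76×55 + 0.63×130 + 0.59×110 + 0.49×142 = 258.1800
Strategy II: R₀ = 0.87×0 + 0.70×59 + 0.62×147 + 0.51×41 + 0.46×107 = 202.5700
Strategy III: R₀ = 0.95×0 + 0.88×0 + 0.77×141 + 0.63×114 + 0.54×166 = 270.0300
Highest R₀: strategy III with 270.0300.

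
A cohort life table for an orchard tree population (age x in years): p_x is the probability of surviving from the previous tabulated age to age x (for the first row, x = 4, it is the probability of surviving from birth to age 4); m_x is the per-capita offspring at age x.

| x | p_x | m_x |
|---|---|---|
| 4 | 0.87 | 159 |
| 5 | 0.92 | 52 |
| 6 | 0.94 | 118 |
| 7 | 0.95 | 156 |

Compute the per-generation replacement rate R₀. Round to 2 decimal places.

380.23

Survivorship from birth: l_x = p_4·p_5·…·p_x.
  l_4 = 0.87000
  l_5 = 0.80040
  l_6 = 0.75238
  l_7 = 0.71476
R₀ = Σ l_x m_x:
  age 4: 0.87000 × 159 = 138.3300
  age 5: 0.80040 × 52 = 41.6208
  age 6: 0.75238 × 118 = 88.7808
  age 7: 0.71476 × 156 = 111.5026
R₀ = 138.3300 + 41.6208 + 88.7808 + 111.5026 = 380.2342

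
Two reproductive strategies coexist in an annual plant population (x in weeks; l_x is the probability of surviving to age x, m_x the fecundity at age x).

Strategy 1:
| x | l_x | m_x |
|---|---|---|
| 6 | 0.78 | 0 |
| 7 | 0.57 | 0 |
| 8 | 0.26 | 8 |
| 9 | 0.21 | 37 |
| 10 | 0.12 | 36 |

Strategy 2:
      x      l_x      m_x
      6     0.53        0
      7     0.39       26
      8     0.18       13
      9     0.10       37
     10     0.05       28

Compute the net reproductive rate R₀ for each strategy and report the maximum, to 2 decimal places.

17.58

Strategy 1: R₀ = 0.78×0 + 0.57×0 + 0.26×8 + 0.21×37 + 0.12×36 = 14.1700
Strategy 2: R₀ = 0.53×0 + 0.39×26 + 0.18×13 + 0.10×37 + 0.05×28 = 17.5800
Highest R₀: strategy 2 with 17.5800.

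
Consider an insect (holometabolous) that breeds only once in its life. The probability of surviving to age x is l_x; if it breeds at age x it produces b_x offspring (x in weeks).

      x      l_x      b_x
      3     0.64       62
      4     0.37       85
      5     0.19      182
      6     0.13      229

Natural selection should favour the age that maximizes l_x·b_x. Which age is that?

Expected offspring if breeding at age x = l_x × b_x:
  age 3: 0.64 × 62 = 39.680
  age 4: 0.37 × 85 = 31.450
  age 5: 0.19 × 182 = 34.580
  age 6: 0.13 × 229 = 29.770
Maximum at age 3 (39.680).

3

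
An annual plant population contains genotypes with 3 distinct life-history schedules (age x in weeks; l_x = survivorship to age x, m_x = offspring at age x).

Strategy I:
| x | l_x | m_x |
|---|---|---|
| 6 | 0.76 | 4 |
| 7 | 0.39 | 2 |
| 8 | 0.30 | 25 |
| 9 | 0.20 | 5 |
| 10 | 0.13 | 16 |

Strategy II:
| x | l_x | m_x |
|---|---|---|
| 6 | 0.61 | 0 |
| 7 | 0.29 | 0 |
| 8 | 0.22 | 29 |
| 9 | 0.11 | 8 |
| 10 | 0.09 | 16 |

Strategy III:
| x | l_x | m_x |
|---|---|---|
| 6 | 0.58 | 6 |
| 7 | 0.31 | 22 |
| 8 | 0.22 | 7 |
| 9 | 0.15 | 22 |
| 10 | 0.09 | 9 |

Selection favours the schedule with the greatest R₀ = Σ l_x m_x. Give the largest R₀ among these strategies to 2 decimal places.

Strategy I: R₀ = 0.76×4 + 0.39×2 + 0.30×25 + 0.20×5 + 0.13×16 = 14.4000
Strategy II: R₀ = 0.61×0 + 0.29×0 + 0.22×29 + 0.11×8 + 0.09×16 = 8.7000
Strategy III: R₀ = 0.58×6 + 0.31×22 + 0.22×7 + 0.15×22 + 0.09×9 = 15.9500
Highest R₀: strategy III with 15.9500.

15.95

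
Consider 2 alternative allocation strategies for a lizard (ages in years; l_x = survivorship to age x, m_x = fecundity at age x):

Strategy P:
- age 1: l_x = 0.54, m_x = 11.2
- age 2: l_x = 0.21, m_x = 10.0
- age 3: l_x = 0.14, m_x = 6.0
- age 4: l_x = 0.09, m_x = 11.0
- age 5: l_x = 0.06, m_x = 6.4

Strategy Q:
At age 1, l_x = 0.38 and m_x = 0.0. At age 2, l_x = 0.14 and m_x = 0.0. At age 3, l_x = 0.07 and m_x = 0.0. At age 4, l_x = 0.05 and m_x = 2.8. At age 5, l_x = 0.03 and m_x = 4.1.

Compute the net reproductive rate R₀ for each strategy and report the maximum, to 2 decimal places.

10.36

Strategy P: R₀ = 0.54×11.2 + 0.21×10.0 + 0.14×6.0 + 0.09×11.0 + 0.06×6.4 = 10.3620
Strategy Q: R₀ = 0.38×0.0 + 0.14×0.0 + 0.07×0.0 + 0.05×2.8 + 0.03×4.1 = 0.2630
Highest R₀: strategy P with 10.3620.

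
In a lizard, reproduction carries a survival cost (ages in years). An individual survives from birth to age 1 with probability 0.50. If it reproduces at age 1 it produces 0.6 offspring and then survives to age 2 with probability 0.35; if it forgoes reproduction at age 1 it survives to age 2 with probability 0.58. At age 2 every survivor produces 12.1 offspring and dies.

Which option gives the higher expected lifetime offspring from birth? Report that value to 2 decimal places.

breed at age 1: R₀ = 0.50 × (0.6 + 0.35 × 12.1) = 0.50 × 4.8350 = 2.4175
delay to age 2: R₀ = 0.50 × (0.58 × 12.1) = 0.50 × 7.0180 = 3.5090
Higher: delay to age 2 (3.5090).

3.51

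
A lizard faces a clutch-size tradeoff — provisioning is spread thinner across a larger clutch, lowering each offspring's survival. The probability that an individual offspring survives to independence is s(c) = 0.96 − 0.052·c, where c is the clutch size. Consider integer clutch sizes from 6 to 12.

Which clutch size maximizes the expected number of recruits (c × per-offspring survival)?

9

Expected recruits = c × s(c):
  c=6: 6 × 0.648 = 3.888
  c=7: 7 × 0.596 = 4.172
  c=8: 8 × 0.544 = 4.352
  c=9: 9 × 0.492 = 4.428
  c=10: 10 × 0.440 = 4.400
  c=11: 11 × 0.388 = 4.268
  c=12: 12 × 0.336 = 4.032
Maximum at c = 9 (4.428 recruits).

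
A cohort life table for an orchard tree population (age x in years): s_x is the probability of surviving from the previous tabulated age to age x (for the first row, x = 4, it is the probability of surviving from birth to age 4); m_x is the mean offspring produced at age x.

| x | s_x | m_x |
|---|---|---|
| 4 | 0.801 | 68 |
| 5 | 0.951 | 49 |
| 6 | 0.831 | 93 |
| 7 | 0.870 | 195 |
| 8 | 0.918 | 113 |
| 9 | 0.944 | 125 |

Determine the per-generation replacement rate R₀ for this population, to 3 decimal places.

Survivorship from birth: l_x = s_4·s_5·…·s_x.
  l_4 = 0.80100
  l_5 = 0.76175
  l_6 = 0.63302
  l_7 = 0.55072
  l_8 = 0.50556
  l_9 = 0.47725
R₀ = Σ l_x m_x:
  age 4: 0.80100 × 68 = 54.4680
  age 5: 0.76175 × 49 = 37.3257
  age 6: 0.63302 × 93 = 58.8709
  age 7: 0.55072 × 195 = 107.3904
  age 8: 0.50556 × 113 = 57.1283
  age 9: 0.47725 × 125 = 59.6562
R₀ = 54.4680 + 37.3257 + 58.8709 + 107.3904 + 57.1283 + 59.6562 = 374.8395

374.840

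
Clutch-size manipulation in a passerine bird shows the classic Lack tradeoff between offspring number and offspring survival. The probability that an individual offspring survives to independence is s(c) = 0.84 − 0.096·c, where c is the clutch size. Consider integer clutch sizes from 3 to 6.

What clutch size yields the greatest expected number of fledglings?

Expected fledglings = c × s(c):
  c=3: 3 × 0.552 = 1.656
  c=4: 4 × 0.456 = 1.824
  c=5: 5 × 0.360 = 1.800
  c=6: 6 × 0.264 = 1.584
Maximum at c = 4 (1.824 fledglings).

4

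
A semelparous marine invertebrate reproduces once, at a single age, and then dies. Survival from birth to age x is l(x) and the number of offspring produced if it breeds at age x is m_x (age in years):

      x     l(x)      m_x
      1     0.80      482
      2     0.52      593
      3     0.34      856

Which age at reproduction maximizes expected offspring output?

Expected offspring if breeding at age x = l(x) × m_x:
  age 1: 0.80 × 482 = 385.600
  age 2: 0.52 × 593 = 308.360
  age 3: 0.34 × 856 = 291.040
Maximum at age 1 (385.600).

1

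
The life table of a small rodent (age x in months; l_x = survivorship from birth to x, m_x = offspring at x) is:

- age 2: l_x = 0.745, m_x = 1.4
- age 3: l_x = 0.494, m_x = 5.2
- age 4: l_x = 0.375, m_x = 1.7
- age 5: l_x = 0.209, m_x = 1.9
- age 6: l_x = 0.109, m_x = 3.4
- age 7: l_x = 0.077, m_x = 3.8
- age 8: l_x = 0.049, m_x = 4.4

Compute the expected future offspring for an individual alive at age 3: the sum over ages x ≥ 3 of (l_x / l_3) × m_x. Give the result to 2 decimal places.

9.07

l_3 = 0.494. Conditional survival from age 3 to x is l_x / l_3.
  x=3: (0.494/0.494) × 5.2 = 5.2000
  x=4: (0.375/0.494) × 1.7 = 1.2905
  x=5: (0.209/0.494) × 1.9 = 0.8038
  x=6: (0.109/0.494) × 3.4 = 0.7502
  x=7: (0.077/0.494) × 3.8 = 0.5923
  x=8: (0.049/0.494) × 4.4 = 0.4364
Sum = 5.2000 + 1.2905 + 0.8038 + 0.7502 + 0.5923 + 0.4364 = 9.0733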